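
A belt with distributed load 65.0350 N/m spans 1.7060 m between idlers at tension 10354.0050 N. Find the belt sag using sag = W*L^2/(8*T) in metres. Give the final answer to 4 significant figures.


sag = 65.0350 * 1.7060^2 / (8 * 10354.0050)
sag = 0.002285 m


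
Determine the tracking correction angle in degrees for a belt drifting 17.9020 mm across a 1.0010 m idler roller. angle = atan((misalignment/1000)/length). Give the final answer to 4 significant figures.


misalign_m = 17.9020 / 1000 = 0.017902 m
angle = atan(0.017902 / 1.0010)
angle = 1.025 deg


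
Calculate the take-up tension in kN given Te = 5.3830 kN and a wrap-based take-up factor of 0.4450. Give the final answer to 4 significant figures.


T_tu = 5.3830 * 0.4450
T_tu = 2.395 kN


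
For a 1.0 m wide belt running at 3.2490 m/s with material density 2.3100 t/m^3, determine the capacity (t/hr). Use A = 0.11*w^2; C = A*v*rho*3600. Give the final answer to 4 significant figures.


A = 0.11 * 1.0^2 = 0.11 m^2
C = 0.11 * 3.2490 * 2.3100 * 3600
C = 2972 t/hr


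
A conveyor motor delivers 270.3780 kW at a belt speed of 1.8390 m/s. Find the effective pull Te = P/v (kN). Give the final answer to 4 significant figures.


Te = P / v = 270.3780 / 1.8390
Te = 147.0 kN


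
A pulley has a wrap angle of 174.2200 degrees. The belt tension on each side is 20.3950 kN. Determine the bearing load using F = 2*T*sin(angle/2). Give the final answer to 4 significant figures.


F = 2 * 20.3950 * sin(174.2200/2 deg)
F = 40.74 kN


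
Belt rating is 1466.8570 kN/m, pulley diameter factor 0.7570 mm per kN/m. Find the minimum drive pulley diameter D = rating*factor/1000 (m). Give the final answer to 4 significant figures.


D = 1466.8570 * 0.7570 / 1000
D = 1.110 m


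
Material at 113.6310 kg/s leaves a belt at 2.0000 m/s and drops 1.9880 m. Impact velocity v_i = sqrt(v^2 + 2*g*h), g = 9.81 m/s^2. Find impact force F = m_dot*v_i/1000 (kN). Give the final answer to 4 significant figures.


v_i = sqrt(2.0000^2 + 2*9.81*1.9880) = 6.55779 m/s
F = 113.6310 * 6.55779 / 1000
F = 0.7452 kN


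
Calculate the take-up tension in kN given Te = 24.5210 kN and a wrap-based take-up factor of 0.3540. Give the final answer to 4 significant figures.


T_tu = 24.5210 * 0.3540
T_tu = 8.680 kN


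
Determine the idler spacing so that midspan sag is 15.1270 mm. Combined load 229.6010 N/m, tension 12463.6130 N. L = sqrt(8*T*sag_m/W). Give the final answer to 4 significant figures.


sag = 15.1270/1000 = 0.015127 m
L = sqrt(8 * 12463.6130 * 0.015127 / 229.6010)
L = 2.563 m


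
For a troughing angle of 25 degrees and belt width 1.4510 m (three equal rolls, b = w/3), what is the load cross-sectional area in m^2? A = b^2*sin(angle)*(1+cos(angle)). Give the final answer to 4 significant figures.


b = 1.4510/3 = 0.483667 m
A = 0.483667^2 * sin(25 deg) * (1 + cos(25 deg))
A = 0.1885 m^2


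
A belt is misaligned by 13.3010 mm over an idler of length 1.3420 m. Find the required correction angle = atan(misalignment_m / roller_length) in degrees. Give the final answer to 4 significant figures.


misalign_m = 13.3010 / 1000 = 0.013301 m
angle = atan(0.013301 / 1.3420)
angle = 0.5679 deg


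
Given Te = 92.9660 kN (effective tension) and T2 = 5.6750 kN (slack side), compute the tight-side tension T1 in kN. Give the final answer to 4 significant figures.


T1 = Te + T2 = 92.9660 + 5.6750
T1 = 98.64 kN


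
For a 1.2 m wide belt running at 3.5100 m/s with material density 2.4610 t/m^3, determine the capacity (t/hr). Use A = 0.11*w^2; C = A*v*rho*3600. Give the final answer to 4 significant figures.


A = 0.11 * 1.2^2 = 0.1584 m^2
C = 0.1584 * 3.5100 * 2.4610 * 3600
C = 4926 t/hr


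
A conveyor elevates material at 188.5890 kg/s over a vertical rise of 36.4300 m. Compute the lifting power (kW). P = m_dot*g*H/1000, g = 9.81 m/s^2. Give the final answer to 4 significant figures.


P = 188.5890 * 9.81 * 36.4300 / 1000
P = 67.40 kW


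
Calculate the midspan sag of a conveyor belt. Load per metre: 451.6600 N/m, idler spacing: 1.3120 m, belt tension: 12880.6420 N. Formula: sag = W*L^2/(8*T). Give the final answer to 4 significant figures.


sag = 451.6600 * 1.3120^2 / (8 * 12880.6420)
sag = 0.007545 m


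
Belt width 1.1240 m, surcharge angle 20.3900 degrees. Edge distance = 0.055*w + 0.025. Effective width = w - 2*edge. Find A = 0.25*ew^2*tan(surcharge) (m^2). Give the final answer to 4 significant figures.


edge = 0.055*1.1240 + 0.025 = 0.08682 m
ew = 1.1240 - 2*0.08682 = 0.95036 m
A = 0.25 * 0.95036^2 * tan(20.3900 deg)
A = 0.08393 m^2


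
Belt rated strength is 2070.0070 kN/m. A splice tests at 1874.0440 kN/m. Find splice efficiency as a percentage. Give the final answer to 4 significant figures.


Eff = 1874.0440 / 2070.0070 * 100
Eff = 90.53 %


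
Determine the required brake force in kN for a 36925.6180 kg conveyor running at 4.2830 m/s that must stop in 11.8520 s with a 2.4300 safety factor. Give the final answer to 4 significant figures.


F = 36925.6180 * 4.2830 / 11.8520 * 2.4300 / 1000
F = 32.43 kN


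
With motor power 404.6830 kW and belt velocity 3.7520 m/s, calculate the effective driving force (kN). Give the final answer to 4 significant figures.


Te = P / v = 404.6830 / 3.7520
Te = 107.9 kN


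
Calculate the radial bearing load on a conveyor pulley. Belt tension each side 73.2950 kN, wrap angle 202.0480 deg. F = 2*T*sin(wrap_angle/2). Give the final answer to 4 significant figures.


F = 2 * 73.2950 * sin(202.0480/2 deg)
F = 143.9 kN


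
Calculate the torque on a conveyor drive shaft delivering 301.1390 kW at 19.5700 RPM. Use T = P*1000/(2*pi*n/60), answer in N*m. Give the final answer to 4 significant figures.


omega = 2*pi*19.5700/60 = 2.04937 rad/s
T = 301.1390*1000 / 2.04937
T = 146900 N*m


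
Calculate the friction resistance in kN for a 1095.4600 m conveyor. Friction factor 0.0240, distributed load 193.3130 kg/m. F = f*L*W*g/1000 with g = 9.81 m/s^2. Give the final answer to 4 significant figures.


F = 0.0240 * 1095.4600 * 193.3130 * 9.81 / 1000
F = 49.86 kN


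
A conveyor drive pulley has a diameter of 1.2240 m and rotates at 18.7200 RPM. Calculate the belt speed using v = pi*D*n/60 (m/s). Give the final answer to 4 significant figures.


v = pi * 1.2240 * 18.7200 / 60
v = 1.200 m/s


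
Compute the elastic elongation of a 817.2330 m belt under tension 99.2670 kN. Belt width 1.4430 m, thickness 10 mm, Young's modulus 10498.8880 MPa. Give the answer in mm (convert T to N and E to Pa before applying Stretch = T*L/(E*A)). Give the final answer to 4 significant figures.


A = 1.4430 * 0.01 = 0.01443 m^2
Stretch = 99.2670*1000 * 817.2330 / (10498.8880e6 * 0.01443) * 1000
Stretch = 535.5 mm


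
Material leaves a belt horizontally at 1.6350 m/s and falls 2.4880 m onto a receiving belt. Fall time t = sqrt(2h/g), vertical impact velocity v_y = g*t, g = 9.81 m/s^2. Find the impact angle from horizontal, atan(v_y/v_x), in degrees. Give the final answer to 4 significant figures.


t = sqrt(2*2.4880/9.81) = 0.712206 s
v_y = 9.81 * 0.712206 = 6.98674 m/s
angle = atan(6.98674 / 1.6350) = 76.83 deg


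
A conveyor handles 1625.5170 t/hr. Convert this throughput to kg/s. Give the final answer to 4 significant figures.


m_dot = 1625.5170 * 1000 / 3600
m_dot = 451.5 kg/s


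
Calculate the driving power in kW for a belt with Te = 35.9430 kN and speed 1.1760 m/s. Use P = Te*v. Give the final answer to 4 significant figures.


P = Te * v = 35.9430 * 1.1760
P = 42.27 kW


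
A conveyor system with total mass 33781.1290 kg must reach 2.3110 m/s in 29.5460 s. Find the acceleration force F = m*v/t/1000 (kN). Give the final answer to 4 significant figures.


F = 33781.1290 * 2.3110 / 29.5460 / 1000
F = 2.642 kN


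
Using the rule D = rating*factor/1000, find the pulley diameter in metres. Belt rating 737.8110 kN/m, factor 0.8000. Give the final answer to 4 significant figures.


D = 737.8110 * 0.8000 / 1000
D = 0.5902 m


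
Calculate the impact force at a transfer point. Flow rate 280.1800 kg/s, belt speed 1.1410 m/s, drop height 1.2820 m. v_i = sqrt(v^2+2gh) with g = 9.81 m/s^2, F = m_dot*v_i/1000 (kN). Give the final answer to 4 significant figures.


v_i = sqrt(1.1410^2 + 2*9.81*1.2820) = 5.14342 m/s
F = 280.1800 * 5.14342 / 1000
F = 1.441 kN


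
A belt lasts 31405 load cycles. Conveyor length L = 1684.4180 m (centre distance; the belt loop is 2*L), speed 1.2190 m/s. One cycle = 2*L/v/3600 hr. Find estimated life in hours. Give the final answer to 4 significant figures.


cycle_time = 2 * 1684.4180 / 1.2190 / 3600 = 0.767668 hr
life = 31405 * 0.767668 = 24110 hours


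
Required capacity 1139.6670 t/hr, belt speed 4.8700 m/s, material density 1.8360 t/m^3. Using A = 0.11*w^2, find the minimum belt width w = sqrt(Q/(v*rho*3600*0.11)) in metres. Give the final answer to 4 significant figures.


A_req = 1139.6670 / (4.8700 * 1.8360 * 3600) = 0.0354058 m^2
w = sqrt(0.0354058 / 0.11)
w = 0.5673 m


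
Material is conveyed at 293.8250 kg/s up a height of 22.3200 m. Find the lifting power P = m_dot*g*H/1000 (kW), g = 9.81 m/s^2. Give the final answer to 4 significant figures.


P = 293.8250 * 9.81 * 22.3200 / 1000
P = 64.34 kW


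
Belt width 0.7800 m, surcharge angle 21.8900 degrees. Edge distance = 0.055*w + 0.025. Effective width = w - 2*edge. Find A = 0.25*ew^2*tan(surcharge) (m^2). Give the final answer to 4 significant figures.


edge = 0.055*0.7800 + 0.025 = 0.0679 m
ew = 0.7800 - 2*0.0679 = 0.6442 m
A = 0.25 * 0.6442^2 * tan(21.8900 deg)
A = 0.04169 m^2


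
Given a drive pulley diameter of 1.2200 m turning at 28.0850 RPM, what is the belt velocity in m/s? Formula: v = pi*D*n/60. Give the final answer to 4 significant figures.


v = pi * 1.2200 * 28.0850 / 60
v = 1.794 m/s


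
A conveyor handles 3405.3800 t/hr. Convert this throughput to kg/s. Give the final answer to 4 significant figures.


m_dot = 3405.3800 * 1000 / 3600
m_dot = 945.9 kg/s


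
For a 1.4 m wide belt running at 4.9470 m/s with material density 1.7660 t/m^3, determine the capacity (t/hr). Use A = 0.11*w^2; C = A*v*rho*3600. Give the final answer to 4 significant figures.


A = 0.11 * 1.4^2 = 0.2156 m^2
C = 0.2156 * 4.9470 * 1.7660 * 3600
C = 6781 t/hr


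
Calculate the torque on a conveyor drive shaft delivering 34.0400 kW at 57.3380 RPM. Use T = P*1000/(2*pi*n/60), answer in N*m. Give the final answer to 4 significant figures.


omega = 2*pi*57.3380/60 = 6.00442 rad/s
T = 34.0400*1000 / 6.00442
T = 5669 N*m


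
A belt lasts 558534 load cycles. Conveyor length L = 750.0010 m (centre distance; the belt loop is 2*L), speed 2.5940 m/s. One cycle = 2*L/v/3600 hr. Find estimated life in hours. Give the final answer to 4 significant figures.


cycle_time = 2 * 750.0010 / 2.5940 / 3600 = 0.160627 hr
life = 558534 * 0.160627 = 89720 hours


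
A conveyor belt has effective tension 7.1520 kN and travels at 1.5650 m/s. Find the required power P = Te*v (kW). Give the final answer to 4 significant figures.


P = Te * v = 7.1520 * 1.5650
P = 11.19 kW


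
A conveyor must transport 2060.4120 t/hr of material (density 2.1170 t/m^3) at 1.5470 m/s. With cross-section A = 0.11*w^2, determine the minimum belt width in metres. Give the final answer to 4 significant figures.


A_req = 2060.4120 / (1.5470 * 2.1170 * 3600) = 0.174759 m^2
w = sqrt(0.174759 / 0.11)
w = 1.260 m


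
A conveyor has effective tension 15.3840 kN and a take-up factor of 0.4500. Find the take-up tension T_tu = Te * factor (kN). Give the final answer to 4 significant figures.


T_tu = 15.3840 * 0.4500
T_tu = 6.923 kN


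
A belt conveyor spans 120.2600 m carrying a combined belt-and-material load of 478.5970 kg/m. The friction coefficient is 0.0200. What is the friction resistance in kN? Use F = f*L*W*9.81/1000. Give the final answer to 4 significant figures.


F = 0.0200 * 120.2600 * 478.5970 * 9.81 / 1000
F = 11.29 kN


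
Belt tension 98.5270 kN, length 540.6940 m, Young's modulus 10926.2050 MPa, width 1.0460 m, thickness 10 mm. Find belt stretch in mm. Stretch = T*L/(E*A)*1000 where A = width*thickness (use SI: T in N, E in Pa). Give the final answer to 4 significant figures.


A = 1.0460 * 0.01 = 0.01046 m^2
Stretch = 98.5270*1000 * 540.6940 / (10926.2050e6 * 0.01046) * 1000
Stretch = 466.1 mm


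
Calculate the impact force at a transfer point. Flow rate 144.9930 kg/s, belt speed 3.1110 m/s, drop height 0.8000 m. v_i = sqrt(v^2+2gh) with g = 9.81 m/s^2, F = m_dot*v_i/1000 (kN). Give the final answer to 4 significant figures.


v_i = sqrt(3.1110^2 + 2*9.81*0.8000) = 5.03729 m/s
F = 144.9930 * 5.03729 / 1000
F = 0.7304 kN


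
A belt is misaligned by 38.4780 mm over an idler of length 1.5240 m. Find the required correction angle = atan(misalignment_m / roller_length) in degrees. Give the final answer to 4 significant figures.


misalign_m = 38.4780 / 1000 = 0.038478 m
angle = atan(0.038478 / 1.5240)
angle = 1.446 deg


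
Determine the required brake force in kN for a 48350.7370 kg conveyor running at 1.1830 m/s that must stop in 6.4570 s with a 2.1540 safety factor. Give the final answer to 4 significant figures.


F = 48350.7370 * 1.1830 / 6.4570 * 2.1540 / 1000
F = 19.08 kN


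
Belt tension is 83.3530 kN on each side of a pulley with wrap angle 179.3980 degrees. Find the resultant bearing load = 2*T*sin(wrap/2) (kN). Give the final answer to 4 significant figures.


F = 2 * 83.3530 * sin(179.3980/2 deg)
F = 166.7 kN


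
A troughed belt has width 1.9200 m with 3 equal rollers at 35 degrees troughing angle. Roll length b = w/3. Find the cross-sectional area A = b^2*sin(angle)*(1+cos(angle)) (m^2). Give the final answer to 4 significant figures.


b = 1.9200/3 = 0.64 m
A = 0.64^2 * sin(35 deg) * (1 + cos(35 deg))
A = 0.4274 m^2


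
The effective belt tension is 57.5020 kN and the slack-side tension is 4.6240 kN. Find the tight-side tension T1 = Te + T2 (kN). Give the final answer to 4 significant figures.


T1 = Te + T2 = 57.5020 + 4.6240
T1 = 62.13 kN


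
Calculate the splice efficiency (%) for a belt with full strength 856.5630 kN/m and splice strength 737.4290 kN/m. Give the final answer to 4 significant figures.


Eff = 737.4290 / 856.5630 * 100
Eff = 86.09 %


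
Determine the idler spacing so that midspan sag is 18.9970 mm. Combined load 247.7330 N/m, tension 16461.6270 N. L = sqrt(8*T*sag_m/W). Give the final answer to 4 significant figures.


sag = 18.9970/1000 = 0.018997 m
L = sqrt(8 * 16461.6270 * 0.018997 / 247.7330)
L = 3.178 m


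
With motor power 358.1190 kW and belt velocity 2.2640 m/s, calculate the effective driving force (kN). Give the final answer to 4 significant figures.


Te = P / v = 358.1190 / 2.2640
Te = 158.2 kN


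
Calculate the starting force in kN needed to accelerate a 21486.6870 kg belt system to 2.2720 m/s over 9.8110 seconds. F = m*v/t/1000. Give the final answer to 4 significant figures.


F = 21486.6870 * 2.2720 / 9.8110 / 1000
F = 4.976 kN


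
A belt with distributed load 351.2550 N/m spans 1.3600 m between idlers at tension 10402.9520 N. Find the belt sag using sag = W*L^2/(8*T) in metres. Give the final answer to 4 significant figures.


sag = 351.2550 * 1.3600^2 / (8 * 10402.9520)
sag = 0.007806 m


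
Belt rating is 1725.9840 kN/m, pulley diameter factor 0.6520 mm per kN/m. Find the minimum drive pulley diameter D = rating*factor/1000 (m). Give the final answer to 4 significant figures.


D = 1725.9840 * 0.6520 / 1000
D = 1.125 m


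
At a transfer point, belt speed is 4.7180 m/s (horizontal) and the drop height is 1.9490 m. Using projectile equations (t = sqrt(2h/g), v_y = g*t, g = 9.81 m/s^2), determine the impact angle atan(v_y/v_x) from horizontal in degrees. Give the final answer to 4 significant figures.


t = sqrt(2*1.9490/9.81) = 0.630357 s
v_y = 9.81 * 0.630357 = 6.1838 m/s
angle = atan(6.1838 / 4.7180) = 52.66 deg


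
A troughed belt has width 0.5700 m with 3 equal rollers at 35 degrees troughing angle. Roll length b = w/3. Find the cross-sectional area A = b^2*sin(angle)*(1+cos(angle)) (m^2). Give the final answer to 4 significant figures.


b = 0.5700/3 = 0.19 m
A = 0.19^2 * sin(35 deg) * (1 + cos(35 deg))
A = 0.03767 m^2


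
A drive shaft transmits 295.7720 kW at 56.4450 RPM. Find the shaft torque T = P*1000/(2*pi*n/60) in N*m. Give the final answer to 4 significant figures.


omega = 2*pi*56.4450/60 = 5.91091 rad/s
T = 295.7720*1000 / 5.91091
T = 50040 N*m


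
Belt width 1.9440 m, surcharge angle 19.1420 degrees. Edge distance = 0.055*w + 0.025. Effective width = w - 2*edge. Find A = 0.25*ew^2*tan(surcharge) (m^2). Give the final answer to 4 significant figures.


edge = 0.055*1.9440 + 0.025 = 0.13192 m
ew = 1.9440 - 2*0.13192 = 1.68016 m
A = 0.25 * 1.68016^2 * tan(19.1420 deg)
A = 0.2450 m^2


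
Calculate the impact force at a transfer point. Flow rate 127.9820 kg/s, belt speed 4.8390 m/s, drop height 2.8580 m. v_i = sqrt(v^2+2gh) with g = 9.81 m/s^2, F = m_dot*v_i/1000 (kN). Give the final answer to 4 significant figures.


v_i = sqrt(4.8390^2 + 2*9.81*2.8580) = 8.91571 m/s
F = 127.9820 * 8.91571 / 1000
F = 1.141 kN


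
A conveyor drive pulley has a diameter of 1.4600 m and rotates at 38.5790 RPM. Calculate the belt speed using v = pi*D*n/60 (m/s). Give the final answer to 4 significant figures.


v = pi * 1.4600 * 38.5790 / 60
v = 2.949 m/s


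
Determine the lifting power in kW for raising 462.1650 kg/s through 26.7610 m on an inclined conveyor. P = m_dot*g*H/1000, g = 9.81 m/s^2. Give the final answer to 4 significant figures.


P = 462.1650 * 9.81 * 26.7610 / 1000
P = 121.3 kW


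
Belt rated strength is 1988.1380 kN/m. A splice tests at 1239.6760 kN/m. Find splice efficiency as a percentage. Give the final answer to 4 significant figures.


Eff = 1239.6760 / 1988.1380 * 100
Eff = 62.35 %


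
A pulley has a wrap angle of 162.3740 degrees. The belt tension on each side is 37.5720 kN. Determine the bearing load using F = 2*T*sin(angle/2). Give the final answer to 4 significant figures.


F = 2 * 37.5720 * sin(162.3740/2 deg)
F = 74.26 kN


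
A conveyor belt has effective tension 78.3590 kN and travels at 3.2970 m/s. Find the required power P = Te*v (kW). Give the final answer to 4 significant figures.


P = Te * v = 78.3590 * 3.2970
P = 258.3 kW


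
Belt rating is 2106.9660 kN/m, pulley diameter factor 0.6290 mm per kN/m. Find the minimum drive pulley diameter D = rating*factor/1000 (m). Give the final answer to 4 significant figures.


D = 2106.9660 * 0.6290 / 1000
D = 1.325 m


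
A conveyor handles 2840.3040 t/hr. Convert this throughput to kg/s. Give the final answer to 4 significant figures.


m_dot = 2840.3040 * 1000 / 3600
m_dot = 789.0 kg/s


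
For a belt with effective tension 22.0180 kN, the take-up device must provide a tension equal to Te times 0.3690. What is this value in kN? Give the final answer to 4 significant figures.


T_tu = 22.0180 * 0.3690
T_tu = 8.125 kN


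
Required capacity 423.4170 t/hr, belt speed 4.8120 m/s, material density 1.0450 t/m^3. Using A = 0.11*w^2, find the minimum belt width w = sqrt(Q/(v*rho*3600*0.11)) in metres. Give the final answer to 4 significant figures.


A_req = 423.4170 / (4.8120 * 1.0450 * 3600) = 0.0233897 m^2
w = sqrt(0.0233897 / 0.11)
w = 0.4611 m


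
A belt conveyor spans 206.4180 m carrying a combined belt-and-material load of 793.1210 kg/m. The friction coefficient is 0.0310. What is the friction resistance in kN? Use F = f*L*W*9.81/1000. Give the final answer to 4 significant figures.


F = 0.0310 * 206.4180 * 793.1210 * 9.81 / 1000
F = 49.79 kN


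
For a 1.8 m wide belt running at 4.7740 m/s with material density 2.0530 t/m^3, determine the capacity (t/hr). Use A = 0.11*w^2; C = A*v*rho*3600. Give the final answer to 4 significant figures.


A = 0.11 * 1.8^2 = 0.3564 m^2
C = 0.3564 * 4.7740 * 2.0530 * 3600
C = 12580 t/hr


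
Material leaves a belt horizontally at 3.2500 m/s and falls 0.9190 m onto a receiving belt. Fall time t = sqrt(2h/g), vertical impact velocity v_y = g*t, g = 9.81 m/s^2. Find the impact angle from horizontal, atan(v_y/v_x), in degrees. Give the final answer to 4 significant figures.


t = sqrt(2*0.9190/9.81) = 0.432851 s
v_y = 9.81 * 0.432851 = 4.24627 m/s
angle = atan(4.24627 / 3.2500) = 52.57 deg


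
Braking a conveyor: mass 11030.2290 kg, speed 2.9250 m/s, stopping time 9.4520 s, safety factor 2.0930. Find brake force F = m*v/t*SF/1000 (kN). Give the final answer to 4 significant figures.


F = 11030.2290 * 2.9250 / 9.4520 * 2.0930 / 1000
F = 7.144 kN


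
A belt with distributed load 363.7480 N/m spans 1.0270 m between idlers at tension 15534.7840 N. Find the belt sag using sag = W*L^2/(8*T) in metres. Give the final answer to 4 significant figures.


sag = 363.7480 * 1.0270^2 / (8 * 15534.7840)
sag = 0.003087 m


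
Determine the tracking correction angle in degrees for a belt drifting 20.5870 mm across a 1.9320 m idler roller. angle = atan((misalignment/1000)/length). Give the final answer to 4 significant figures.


misalign_m = 20.5870 / 1000 = 0.020587 m
angle = atan(0.020587 / 1.9320)
angle = 0.6105 deg


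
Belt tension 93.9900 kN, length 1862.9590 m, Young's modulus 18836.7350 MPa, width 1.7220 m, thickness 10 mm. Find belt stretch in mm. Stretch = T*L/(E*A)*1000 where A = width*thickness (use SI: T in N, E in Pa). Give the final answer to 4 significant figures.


A = 1.7220 * 0.01 = 0.01722 m^2
Stretch = 93.9900*1000 * 1862.9590 / (18836.7350e6 * 0.01722) * 1000
Stretch = 539.8 mm


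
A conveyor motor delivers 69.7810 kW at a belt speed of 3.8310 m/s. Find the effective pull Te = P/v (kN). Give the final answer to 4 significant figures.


Te = P / v = 69.7810 / 3.8310
Te = 18.21 kN


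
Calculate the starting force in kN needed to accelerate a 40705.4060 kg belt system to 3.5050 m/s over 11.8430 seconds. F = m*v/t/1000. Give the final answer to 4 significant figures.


F = 40705.4060 * 3.5050 / 11.8430 / 1000
F = 12.05 kN


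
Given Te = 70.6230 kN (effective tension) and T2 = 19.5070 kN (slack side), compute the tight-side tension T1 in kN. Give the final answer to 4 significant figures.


T1 = Te + T2 = 70.6230 + 19.5070
T1 = 90.13 kN


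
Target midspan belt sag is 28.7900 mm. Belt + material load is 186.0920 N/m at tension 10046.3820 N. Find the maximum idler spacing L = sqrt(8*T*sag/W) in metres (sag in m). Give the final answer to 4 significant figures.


sag = 28.7900/1000 = 0.028790 m
L = sqrt(8 * 10046.3820 * 0.028790 / 186.0920)
L = 3.526 m


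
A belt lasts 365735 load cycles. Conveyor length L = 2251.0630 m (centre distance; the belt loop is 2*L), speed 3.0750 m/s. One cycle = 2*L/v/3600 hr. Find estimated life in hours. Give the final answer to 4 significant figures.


cycle_time = 2 * 2251.0630 / 3.0750 / 3600 = 0.406696 hr
life = 365735 * 0.406696 = 148700 hours


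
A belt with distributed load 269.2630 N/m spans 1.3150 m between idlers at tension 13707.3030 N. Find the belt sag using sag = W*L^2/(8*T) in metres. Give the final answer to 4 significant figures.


sag = 269.2630 * 1.3150^2 / (8 * 13707.3030)
sag = 0.004246 m


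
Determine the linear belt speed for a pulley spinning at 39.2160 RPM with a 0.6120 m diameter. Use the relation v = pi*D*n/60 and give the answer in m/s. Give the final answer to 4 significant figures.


v = pi * 0.6120 * 39.2160 / 60
v = 1.257 m/s


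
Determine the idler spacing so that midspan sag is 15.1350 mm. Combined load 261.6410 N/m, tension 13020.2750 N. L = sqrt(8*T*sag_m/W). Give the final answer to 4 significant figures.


sag = 15.1350/1000 = 0.015135 m
L = sqrt(8 * 13020.2750 * 0.015135 / 261.6410)
L = 2.455 m


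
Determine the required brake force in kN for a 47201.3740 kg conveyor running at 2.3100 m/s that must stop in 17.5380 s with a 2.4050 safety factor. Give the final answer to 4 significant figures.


F = 47201.3740 * 2.3100 / 17.5380 * 2.4050 / 1000
F = 14.95 kN


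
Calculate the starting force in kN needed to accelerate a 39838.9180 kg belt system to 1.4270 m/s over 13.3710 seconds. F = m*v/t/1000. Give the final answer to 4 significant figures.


F = 39838.9180 * 1.4270 / 13.3710 / 1000
F = 4.252 kN


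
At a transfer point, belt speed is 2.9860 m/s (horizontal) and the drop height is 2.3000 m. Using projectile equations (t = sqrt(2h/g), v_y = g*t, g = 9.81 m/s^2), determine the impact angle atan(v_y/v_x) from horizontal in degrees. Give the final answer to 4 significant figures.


t = sqrt(2*2.3000/9.81) = 0.68477 s
v_y = 9.81 * 0.68477 = 6.71759 m/s
angle = atan(6.71759 / 2.9860) = 66.03 deg


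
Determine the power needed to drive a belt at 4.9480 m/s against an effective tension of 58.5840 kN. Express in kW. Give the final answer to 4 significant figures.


P = Te * v = 58.5840 * 4.9480
P = 289.9 kW


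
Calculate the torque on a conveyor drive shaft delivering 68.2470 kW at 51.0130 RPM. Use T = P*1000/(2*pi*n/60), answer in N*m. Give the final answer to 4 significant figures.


omega = 2*pi*51.0130/60 = 5.34207 rad/s
T = 68.2470*1000 / 5.34207
T = 12780 N*m


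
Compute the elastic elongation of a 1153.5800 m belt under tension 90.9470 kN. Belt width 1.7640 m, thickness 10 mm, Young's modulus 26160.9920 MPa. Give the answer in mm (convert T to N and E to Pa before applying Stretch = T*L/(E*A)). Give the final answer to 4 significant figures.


A = 1.7640 * 0.01 = 0.01764 m^2
Stretch = 90.9470*1000 * 1153.5800 / (26160.9920e6 * 0.01764) * 1000
Stretch = 227.3 mm


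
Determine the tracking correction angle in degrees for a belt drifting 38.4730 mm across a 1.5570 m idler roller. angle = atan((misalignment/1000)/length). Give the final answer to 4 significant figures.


misalign_m = 38.4730 / 1000 = 0.038473 m
angle = atan(0.038473 / 1.5570)
angle = 1.415 deg


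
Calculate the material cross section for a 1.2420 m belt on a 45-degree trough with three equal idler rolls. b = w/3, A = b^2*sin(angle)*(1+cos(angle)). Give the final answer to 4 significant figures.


b = 1.2420/3 = 0.414 m
A = 0.414^2 * sin(45 deg) * (1 + cos(45 deg))
A = 0.2069 m^2


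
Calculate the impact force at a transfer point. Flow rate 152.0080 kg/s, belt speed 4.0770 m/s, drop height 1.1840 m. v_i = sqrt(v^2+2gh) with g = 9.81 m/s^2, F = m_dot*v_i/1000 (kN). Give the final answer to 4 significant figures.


v_i = sqrt(4.0770^2 + 2*9.81*1.1840) = 6.31284 m/s
F = 152.0080 * 6.31284 / 1000
F = 0.9596 kN


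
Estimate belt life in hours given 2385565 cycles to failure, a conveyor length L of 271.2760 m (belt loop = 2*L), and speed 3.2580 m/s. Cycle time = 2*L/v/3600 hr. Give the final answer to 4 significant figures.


cycle_time = 2 * 271.2760 / 3.2580 / 3600 = 0.0462581 hr
life = 2385565 * 0.0462581 = 110400 hours


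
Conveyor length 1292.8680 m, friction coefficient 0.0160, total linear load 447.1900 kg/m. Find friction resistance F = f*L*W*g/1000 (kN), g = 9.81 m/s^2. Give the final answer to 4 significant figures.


F = 0.0160 * 1292.8680 * 447.1900 * 9.81 / 1000
F = 90.75 kN


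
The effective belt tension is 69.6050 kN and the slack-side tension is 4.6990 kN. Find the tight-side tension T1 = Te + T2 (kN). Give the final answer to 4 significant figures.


T1 = Te + T2 = 69.6050 + 4.6990
T1 = 74.30 kN


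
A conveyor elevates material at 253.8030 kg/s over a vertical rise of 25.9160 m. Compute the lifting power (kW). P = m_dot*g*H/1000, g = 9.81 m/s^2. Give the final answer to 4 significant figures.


P = 253.8030 * 9.81 * 25.9160 / 1000
P = 64.53 kW


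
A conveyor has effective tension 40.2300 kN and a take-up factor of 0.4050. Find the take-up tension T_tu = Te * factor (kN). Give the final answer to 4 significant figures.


T_tu = 40.2300 * 0.4050
T_tu = 16.29 kN


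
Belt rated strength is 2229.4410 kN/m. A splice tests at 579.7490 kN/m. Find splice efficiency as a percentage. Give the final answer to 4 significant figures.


Eff = 579.7490 / 2229.4410 * 100
Eff = 26.00 %


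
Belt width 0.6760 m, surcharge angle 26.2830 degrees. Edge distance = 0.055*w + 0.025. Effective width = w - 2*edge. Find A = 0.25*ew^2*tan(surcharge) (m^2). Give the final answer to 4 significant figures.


edge = 0.055*0.6760 + 0.025 = 0.06218 m
ew = 0.6760 - 2*0.06218 = 0.55164 m
A = 0.25 * 0.55164^2 * tan(26.2830 deg)
A = 0.03757 m^2


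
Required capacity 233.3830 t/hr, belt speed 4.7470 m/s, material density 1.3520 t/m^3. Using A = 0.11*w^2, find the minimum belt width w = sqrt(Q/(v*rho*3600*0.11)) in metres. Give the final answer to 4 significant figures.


A_req = 233.3830 / (4.7470 * 1.3520 * 3600) = 0.0101011 m^2
w = sqrt(0.0101011 / 0.11)
w = 0.3030 m


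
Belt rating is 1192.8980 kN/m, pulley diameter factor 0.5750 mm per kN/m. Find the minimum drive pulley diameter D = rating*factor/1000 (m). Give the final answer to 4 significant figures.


D = 1192.8980 * 0.5750 / 1000
D = 0.6859 m


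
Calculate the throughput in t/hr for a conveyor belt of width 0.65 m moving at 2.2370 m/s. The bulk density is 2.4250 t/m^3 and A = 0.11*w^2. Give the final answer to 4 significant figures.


A = 0.11 * 0.65^2 = 0.046475 m^2
C = 0.046475 * 2.2370 * 2.4250 * 3600
C = 907.6 t/hr


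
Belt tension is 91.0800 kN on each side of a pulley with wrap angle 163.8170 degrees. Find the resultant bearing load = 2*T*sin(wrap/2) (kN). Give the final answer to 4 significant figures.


F = 2 * 91.0800 * sin(163.8170/2 deg)
F = 180.3 kN


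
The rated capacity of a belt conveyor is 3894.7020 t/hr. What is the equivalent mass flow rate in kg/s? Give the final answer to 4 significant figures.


m_dot = 3894.7020 * 1000 / 3600
m_dot = 1082 kg/s


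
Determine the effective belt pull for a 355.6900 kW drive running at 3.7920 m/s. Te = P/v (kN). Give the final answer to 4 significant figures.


Te = P / v = 355.6900 / 3.7920
Te = 93.80 kN


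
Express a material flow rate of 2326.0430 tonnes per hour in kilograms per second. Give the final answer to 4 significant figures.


m_dot = 2326.0430 * 1000 / 3600
m_dot = 646.1 kg/s


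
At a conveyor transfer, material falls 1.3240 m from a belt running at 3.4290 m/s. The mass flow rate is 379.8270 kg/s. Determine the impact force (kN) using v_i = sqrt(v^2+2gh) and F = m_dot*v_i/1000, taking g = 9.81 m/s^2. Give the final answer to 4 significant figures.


v_i = sqrt(3.4290^2 + 2*9.81*1.3240) = 6.14288 m/s
F = 379.8270 * 6.14288 / 1000
F = 2.333 kN


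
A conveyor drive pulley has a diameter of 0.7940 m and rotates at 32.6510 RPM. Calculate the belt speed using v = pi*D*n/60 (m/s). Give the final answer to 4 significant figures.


v = pi * 0.7940 * 32.6510 / 60
v = 1.357 m/s


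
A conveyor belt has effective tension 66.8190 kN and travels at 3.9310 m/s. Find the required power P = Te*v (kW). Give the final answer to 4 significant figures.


P = Te * v = 66.8190 * 3.9310
P = 262.7 kW


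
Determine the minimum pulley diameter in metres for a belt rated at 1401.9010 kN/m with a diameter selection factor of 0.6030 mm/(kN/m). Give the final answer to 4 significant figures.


D = 1401.9010 * 0.6030 / 1000
D = 0.8453 m


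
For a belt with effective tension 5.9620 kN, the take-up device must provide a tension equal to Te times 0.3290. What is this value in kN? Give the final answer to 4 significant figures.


T_tu = 5.9620 * 0.3290
T_tu = 1.961 kN


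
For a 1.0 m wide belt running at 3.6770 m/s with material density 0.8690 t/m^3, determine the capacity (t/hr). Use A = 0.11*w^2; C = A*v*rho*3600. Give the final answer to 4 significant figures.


A = 0.11 * 1.0^2 = 0.11 m^2
C = 0.11 * 3.6770 * 0.8690 * 3600
C = 1265 t/hr


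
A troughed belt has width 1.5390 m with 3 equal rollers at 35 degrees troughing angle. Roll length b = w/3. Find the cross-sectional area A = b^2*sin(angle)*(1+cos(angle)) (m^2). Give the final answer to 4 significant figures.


b = 1.5390/3 = 0.513 m
A = 0.513^2 * sin(35 deg) * (1 + cos(35 deg))
A = 0.2746 m^2


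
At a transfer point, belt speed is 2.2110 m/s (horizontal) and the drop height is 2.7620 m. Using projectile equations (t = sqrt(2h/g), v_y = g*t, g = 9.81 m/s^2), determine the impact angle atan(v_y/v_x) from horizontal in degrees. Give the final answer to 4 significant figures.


t = sqrt(2*2.7620/9.81) = 0.750399 s
v_y = 9.81 * 0.750399 = 7.36141 m/s
angle = atan(7.36141 / 2.2110) = 73.28 deg


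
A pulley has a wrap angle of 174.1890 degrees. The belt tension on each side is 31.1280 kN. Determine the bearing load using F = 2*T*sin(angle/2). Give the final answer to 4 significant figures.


F = 2 * 31.1280 * sin(174.1890/2 deg)
F = 62.18 kN


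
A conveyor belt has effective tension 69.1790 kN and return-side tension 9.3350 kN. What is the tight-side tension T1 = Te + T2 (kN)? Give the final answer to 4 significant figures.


T1 = Te + T2 = 69.1790 + 9.3350
T1 = 78.51 kN


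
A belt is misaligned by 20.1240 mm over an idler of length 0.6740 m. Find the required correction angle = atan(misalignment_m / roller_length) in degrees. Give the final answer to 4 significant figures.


misalign_m = 20.1240 / 1000 = 0.020124 m
angle = atan(0.020124 / 0.6740)
angle = 1.710 deg


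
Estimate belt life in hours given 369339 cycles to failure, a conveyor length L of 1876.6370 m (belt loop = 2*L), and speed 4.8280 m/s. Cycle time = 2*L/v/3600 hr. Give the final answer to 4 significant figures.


cycle_time = 2 * 1876.6370 / 4.8280 / 3600 = 0.215944 hr
life = 369339 * 0.215944 = 79760 hours


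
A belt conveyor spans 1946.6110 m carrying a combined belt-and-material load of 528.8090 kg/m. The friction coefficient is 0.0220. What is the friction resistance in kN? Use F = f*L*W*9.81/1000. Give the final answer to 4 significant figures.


F = 0.0220 * 1946.6110 * 528.8090 * 9.81 / 1000
F = 222.2 kN


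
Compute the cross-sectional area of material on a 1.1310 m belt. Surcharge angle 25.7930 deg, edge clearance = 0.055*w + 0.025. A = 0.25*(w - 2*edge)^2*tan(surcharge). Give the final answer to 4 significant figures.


edge = 0.055*1.1310 + 0.025 = 0.087205 m
ew = 1.1310 - 2*0.087205 = 0.95659 m
A = 0.25 * 0.95659^2 * tan(25.7930 deg)
A = 0.1106 m^2


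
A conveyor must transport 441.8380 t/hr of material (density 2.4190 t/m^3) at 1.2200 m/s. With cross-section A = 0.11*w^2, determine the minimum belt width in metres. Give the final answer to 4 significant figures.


A_req = 441.8380 / (1.2200 * 2.4190 * 3600) = 0.0415877 m^2
w = sqrt(0.0415877 / 0.11)
w = 0.6149 m


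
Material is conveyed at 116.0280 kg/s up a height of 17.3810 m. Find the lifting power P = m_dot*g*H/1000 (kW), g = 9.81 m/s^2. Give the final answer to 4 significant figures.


P = 116.0280 * 9.81 * 17.3810 / 1000
P = 19.78 kW


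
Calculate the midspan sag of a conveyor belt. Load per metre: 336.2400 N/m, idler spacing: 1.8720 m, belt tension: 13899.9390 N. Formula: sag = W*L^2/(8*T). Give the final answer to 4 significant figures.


sag = 336.2400 * 1.8720^2 / (8 * 13899.9390)
sag = 0.01060 m


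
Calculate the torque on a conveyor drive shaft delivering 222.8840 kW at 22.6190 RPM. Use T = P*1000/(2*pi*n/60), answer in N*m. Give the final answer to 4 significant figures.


omega = 2*pi*22.6190/60 = 2.36866 rad/s
T = 222.8840*1000 / 2.36866
T = 94100 N*m


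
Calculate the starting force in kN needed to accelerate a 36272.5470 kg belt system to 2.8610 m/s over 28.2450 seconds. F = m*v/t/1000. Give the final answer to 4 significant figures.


F = 36272.5470 * 2.8610 / 28.2450 / 1000
F = 3.674 kN


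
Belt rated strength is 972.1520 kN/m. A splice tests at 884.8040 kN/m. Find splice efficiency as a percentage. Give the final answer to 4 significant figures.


Eff = 884.8040 / 972.1520 * 100
Eff = 91.01 %


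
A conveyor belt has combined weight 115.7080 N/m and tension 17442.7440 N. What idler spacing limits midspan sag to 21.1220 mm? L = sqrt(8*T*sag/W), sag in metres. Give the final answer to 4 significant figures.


sag = 21.1220/1000 = 0.021122 m
L = sqrt(8 * 17442.7440 * 0.021122 / 115.7080)
L = 5.047 m


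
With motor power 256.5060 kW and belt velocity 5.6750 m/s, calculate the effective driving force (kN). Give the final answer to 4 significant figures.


Te = P / v = 256.5060 / 5.6750
Te = 45.20 kN


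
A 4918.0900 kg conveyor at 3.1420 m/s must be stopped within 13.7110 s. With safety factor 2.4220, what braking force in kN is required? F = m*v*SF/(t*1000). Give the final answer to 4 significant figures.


F = 4918.0900 * 3.1420 / 13.7110 * 2.4220 / 1000
F = 2.730 kN


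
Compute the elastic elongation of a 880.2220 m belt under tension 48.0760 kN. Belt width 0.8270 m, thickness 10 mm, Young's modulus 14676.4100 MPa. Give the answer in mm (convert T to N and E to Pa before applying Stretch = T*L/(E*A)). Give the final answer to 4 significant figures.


A = 0.8270 * 0.01 = 0.00827 m^2
Stretch = 48.0760*1000 * 880.2220 / (14676.4100e6 * 0.00827) * 1000
Stretch = 348.7 mm


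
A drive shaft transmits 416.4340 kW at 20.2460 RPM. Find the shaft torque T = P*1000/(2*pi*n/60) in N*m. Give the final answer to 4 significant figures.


omega = 2*pi*20.2460/60 = 2.12016 rad/s
T = 416.4340*1000 / 2.12016
T = 196400 N*m


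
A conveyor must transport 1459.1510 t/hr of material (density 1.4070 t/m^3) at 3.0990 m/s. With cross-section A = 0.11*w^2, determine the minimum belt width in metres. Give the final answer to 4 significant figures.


A_req = 1459.1510 / (3.0990 * 1.4070 * 3600) = 0.092957 m^2
w = sqrt(0.092957 / 0.11)
w = 0.9193 m


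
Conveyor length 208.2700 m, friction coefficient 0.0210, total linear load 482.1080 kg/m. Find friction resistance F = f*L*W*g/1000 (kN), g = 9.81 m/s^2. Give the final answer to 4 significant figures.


F = 0.0210 * 208.2700 * 482.1080 * 9.81 / 1000
F = 20.69 kN


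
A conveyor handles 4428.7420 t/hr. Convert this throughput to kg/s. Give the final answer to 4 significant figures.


m_dot = 4428.7420 * 1000 / 3600
m_dot = 1230 kg/s


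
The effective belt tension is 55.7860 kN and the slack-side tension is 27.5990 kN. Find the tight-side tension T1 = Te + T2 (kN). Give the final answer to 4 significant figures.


T1 = Te + T2 = 55.7860 + 27.5990
T1 = 83.39 kN


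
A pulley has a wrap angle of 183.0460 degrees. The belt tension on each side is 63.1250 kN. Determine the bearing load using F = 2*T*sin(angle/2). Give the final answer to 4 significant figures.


F = 2 * 63.1250 * sin(183.0460/2 deg)
F = 126.2 kN


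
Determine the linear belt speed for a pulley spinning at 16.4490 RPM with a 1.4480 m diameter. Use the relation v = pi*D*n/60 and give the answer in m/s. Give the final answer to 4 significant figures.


v = pi * 1.4480 * 16.4490 / 60
v = 1.247 m/s


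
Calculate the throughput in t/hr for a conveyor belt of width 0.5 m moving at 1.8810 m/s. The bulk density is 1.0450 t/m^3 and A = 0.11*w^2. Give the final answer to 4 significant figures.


A = 0.11 * 0.5^2 = 0.0275 m^2
C = 0.0275 * 1.8810 * 1.0450 * 3600
C = 194.6 t/hr


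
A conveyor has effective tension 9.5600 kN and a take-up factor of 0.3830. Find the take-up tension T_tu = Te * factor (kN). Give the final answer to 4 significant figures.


T_tu = 9.5600 * 0.3830
T_tu = 3.661 kN


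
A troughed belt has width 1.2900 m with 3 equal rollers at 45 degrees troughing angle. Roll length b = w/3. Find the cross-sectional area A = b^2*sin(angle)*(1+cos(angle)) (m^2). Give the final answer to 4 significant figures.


b = 1.2900/3 = 0.43 m
A = 0.43^2 * sin(45 deg) * (1 + cos(45 deg))
A = 0.2232 m^2


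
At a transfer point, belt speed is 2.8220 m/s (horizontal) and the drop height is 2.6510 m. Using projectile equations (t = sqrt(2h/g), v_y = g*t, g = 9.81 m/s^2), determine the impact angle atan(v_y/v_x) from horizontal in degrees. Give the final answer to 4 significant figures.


t = sqrt(2*2.6510/9.81) = 0.735166 s
v_y = 9.81 * 0.735166 = 7.21198 m/s
angle = atan(7.21198 / 2.8220) = 68.63 deg
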